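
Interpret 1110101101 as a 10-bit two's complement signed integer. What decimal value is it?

MSB is 1, so the value is negative. Find the magnitude:
1. Invert bits:  0001010010
2. Add 1:        0001010011  = 83
3. Apply sign:   -83

Answer: -83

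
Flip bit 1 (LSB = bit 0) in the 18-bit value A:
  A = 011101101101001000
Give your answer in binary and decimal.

Mask = 1 << 1 = 000000000000000010
Bit 1 of A is 0; XOR with the mask flips it to 1.
  011101101101001000
^ 000000000000000010
--------------------
  011101101101001010

Answer: 011101101101001010 (121674)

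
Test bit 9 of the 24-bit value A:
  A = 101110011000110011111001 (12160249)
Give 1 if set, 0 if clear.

Bit 9 is the 10th from the right.
  101110011000110011111001
                ^
That bit is 0.

Answer: 0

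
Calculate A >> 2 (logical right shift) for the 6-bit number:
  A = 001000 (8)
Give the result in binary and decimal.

Logical shift right by 2: drop the bottom 2 bit(s), prepend 2 zero(s) on the left.
  001000  ->  keep [0010], discard [00], prepend 00
= 000010

Answer: 000010 (2)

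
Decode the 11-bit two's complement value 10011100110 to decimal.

MSB is 1, so the value is negative. Find the magnitude:
1. Invert bits:  01100011001
2. Add 1:        01100011010  = 794
3. Apply sign:   -794

Answer: -794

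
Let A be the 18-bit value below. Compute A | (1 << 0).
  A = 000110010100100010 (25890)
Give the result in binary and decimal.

Mask = 1 << 0 = 000000000000000001
Bit 0 of A is 0, so OR-ing with the mask flips it to 1.
  000110010100100010
| 000000000000000001
--------------------
  000110010100100011

Answer: 000110010100100011 (25891)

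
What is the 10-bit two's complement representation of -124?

1. Binary of +124:  0001111100
2. Invert bits:     1110000011
3. Add 1:           1110000100

Answer: 1110000100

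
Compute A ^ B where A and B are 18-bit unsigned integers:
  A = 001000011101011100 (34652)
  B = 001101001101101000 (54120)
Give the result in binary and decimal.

Apply ^ to each column (1 where bits differ):
  001000011101011100
^ 001101001101101000
--------------------
  000101010000110100

Answer: 000101010000110100 (21556)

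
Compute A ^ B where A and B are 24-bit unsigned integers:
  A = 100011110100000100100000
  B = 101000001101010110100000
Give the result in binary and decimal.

Apply ^ to each column (1 where bits differ):
  100011110100000100100000
^ 101000001101010110100000
--------------------------
  001011111001010010000000

Answer: 001011111001010010000000 (3118208)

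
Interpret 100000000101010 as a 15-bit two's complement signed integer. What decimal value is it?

MSB is 1, so the value is negative. Find the magnitude:
1. Invert bits:  011111111010101
2. Add 1:        011111111010110  = 16342
3. Apply sign:   -16342

Answer: -16342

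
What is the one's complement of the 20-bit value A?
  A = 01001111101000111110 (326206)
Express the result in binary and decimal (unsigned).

Flip each bit (0->1, 1->0):
  01001111101000111110
  10110000010111000001

Answer: 10110000010111000001 (722369)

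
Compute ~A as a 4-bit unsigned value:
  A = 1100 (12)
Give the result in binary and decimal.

Flip each bit (0->1, 1->0):
  1100
  0011

Answer: 0011 (3)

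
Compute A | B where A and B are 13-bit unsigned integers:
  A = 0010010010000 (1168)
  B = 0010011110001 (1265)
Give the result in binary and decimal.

Apply | to each column (1 where either bit is 1):
  0010010010000
| 0010011110001
---------------
  0010011110001

Answer: 0010011110001 (1265)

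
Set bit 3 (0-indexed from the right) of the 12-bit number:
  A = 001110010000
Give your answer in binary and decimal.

Mask = 1 << 3 = 000000001000
Bit 3 of A is 0, so OR-ing with the mask flips it to 1.
  001110010000
| 000000001000
--------------
  001110011000

Answer: 001110011000 (920)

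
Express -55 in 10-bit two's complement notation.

1. Binary of +55:  0000110111
2. Invert bits:     1111001000
3. Add 1:           1111001001

Answer: 1111001001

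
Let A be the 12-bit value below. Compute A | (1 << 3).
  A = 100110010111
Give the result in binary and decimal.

Mask = 1 << 3 = 000000001000
Bit 3 of A is 0, so OR-ing with the mask flips it to 1.
  100110010111
| 000000001000
--------------
  100110011111

Answer: 100110011111 (2463)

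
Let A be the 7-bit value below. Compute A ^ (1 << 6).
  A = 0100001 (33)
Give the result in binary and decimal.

Mask = 1 << 6 = 1000000
Bit 6 of A is 0; XOR with the mask flips it to 1.
  0100001
^ 1000000
---------
  1100001

Answer: 1100001 (97)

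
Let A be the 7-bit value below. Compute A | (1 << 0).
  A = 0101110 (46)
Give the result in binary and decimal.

Mask = 1 << 0 = 0000001
Bit 0 of A is 0, so OR-ing with the mask flips it to 1.
  0101110
| 0000001
---------
  0101111

Answer: 0101111 (47)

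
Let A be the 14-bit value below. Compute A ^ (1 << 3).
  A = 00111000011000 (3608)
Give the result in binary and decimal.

Mask = 1 << 3 = 00000000001000
Bit 3 of A is 1; XOR with the mask flips it to 0.
  00111000011000
^ 00000000001000
----------------
  00111000010000

Answer: 00111000010000 (3600)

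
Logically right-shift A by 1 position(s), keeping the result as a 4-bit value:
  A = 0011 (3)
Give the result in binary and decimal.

Logical shift right by 1: drop the bottom 1 bit(s), prepend 1 zero(s) on the left.
  0011  ->  keep [001], discard [1], prepend 0
= 0001

Answer: 0001 (1)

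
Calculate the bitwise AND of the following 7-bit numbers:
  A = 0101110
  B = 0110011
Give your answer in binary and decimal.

Apply & to each column (1 only where both bits are 1):
  0101110
& 0110011
---------
  0100010

Answer: 0100010 (34)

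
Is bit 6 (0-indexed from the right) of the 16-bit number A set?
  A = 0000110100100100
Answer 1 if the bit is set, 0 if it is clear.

Bit 6 is the 7th from the right.
  0000110100100100
           ^
That bit is 0.

Answer: 0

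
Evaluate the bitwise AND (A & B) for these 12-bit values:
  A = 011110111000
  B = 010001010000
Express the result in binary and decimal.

Apply & to each column (1 only where both bits are 1):
  011110111000
& 010001010000
--------------
  010000010000

Answer: 010000010000 (1040)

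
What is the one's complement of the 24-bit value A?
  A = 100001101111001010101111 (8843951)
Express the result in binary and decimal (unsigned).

Flip each bit (0->1, 1->0):
  100001101111001010101111
  011110010000110101010000

Answer: 011110010000110101010000 (7933264)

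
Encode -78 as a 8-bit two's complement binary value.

1. Binary of +78:  01001110
2. Invert bits:     10110001
3. Add 1:           10110010

Answer: 10110010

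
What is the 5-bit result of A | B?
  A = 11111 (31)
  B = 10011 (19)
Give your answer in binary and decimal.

Apply | to each column (1 where either bit is 1):
  11111
| 10011
-------
  11111

Answer: 11111 (31)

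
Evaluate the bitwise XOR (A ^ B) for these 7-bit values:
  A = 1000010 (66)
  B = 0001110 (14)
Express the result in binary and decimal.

Apply ^ to each column (1 where bits differ):
  1000010
^ 0001110
---------
  1001100

Answer: 1001100 (76)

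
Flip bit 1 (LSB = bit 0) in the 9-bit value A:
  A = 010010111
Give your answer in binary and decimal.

Mask = 1 << 1 = 000000010
Bit 1 of A is 1; XOR with the mask flips it to 0.
  010010111
^ 000000010
-----------
  010010101

Answer: 010010101 (149)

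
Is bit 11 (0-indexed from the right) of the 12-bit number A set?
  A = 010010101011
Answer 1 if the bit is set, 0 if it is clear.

Bit 11 is the 12th from the right.
  010010101011
  ^
That bit is 0.

Answer: 0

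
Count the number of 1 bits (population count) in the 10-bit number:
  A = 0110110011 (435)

0110110011
1-bits at positions (from bit 0 = LSB): 0, 1, 4, 5, 7, 8
Count = 6

Answer: 6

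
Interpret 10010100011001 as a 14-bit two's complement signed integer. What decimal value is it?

MSB is 1, so the value is negative. Find the magnitude:
1. Invert bits:  01101011100110
2. Add 1:        01101011100111  = 6887
3. Apply sign:   -6887

Answer: -6887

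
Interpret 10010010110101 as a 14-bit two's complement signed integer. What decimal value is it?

MSB is 1, so the value is negative. Find the magnitude:
1. Invert bits:  01101101001010
2. Add 1:        01101101001011  = 6987
3. Apply sign:   -6987

Answer: -6987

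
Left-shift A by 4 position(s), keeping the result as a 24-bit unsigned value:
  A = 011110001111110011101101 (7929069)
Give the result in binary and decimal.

Shift left by 4: drop the top 4 bit(s), append 4 zero(s) on the right.
  011110001111110011101101  ->  discard [0111], keep [10001111110011101101], append 0000
= 100011111100111011010000

Answer: 100011111100111011010000 (9424592)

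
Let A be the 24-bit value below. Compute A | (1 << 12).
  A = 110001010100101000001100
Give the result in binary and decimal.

Mask = 1 << 12 = 000000000001000000000000
Bit 12 of A is 0, so OR-ing with the mask flips it to 1.
  110001010100101000001100
| 000000000001000000000000
--------------------------
  110001010101101000001100

Answer: 110001010101101000001100 (12933644)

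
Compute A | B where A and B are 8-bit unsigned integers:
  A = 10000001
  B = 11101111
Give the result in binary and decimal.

Apply | to each column (1 where either bit is 1):
  10000001
| 11101111
----------
  11101111

Answer: 11101111 (239)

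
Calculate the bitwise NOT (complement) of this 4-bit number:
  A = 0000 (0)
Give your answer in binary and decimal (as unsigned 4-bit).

Flip each bit (0->1, 1->0):
  0000
  1111

Answer: 1111 (15)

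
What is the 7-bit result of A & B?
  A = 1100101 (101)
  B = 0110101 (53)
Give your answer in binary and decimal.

Apply & to each column (1 only where both bits are 1):
  1100101
& 0110101
---------
  0100101

Answer: 0100101 (37)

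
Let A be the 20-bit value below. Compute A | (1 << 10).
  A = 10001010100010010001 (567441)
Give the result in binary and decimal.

Mask = 1 << 10 = 00000000010000000000
Bit 10 of A is 0, so OR-ing with the mask flips it to 1.
  10001010100010010001
| 00000000010000000000
----------------------
  10001010110010010001

Answer: 10001010110010010001 (568465)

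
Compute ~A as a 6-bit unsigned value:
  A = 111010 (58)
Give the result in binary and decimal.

Flip each bit (0->1, 1->0):
  111010
  000101

Answer: 000101 (5)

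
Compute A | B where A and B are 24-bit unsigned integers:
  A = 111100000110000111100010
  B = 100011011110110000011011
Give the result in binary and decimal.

Apply | to each column (1 where either bit is 1):
  111100000110000111100010
| 100011011110110000011011
--------------------------
  111111011110110111111011

Answer: 111111011110110111111011 (16641531)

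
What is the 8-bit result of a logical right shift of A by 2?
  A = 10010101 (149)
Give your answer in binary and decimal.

Logical shift right by 2: drop the bottom 2 bit(s), prepend 2 zero(s) on the left.
  10010101  ->  keep [100101], discard [01], prepend 00
= 00100101

Answer: 00100101 (37)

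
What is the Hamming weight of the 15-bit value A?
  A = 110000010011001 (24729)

110000010011001
1-bits at positions (from bit 0 = LSB): 0, 3, 4, 7, 13, 14
Count = 6

Answer: 6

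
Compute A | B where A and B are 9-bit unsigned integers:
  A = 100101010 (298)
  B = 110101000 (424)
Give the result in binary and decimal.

Apply | to each column (1 where either bit is 1):
  100101010
| 110101000
-----------
  110101010

Answer: 110101010 (426)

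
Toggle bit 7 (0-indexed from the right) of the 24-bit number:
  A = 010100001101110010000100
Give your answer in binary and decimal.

Mask = 1 << 7 = 000000000000000010000000
Bit 7 of A is 1; XOR with the mask flips it to 0.
  010100001101110010000100
^ 000000000000000010000000
--------------------------
  010100001101110000000100

Answer: 010100001101110000000100 (5299204)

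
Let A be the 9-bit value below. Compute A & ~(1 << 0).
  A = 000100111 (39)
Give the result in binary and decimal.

Mask = ~(1 << 0) = 111111110
Bit 0 of A is 1, so AND-ing with the mask clears it to 0.
  000100111
& 111111110
-----------
  000100110

Answer: 000100110 (38)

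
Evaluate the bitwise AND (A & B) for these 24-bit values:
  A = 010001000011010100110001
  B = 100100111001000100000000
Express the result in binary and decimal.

Apply & to each column (1 only where both bits are 1):
  010001000011010100110001
& 100100111001000100000000
--------------------------
  000000000001000100000000

Answer: 000000000001000100000000 (4352)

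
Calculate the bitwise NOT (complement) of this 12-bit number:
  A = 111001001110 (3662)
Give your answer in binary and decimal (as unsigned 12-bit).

Flip each bit (0->1, 1->0):
  111001001110
  000110110001

Answer: 000110110001 (433)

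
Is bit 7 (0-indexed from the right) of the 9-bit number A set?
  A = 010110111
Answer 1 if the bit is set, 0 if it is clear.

Bit 7 is the 8th from the right.
  010110111
   ^
That bit is 1.

Answer: 1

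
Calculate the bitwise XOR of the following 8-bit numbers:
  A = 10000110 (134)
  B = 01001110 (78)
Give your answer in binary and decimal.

Apply ^ to each column (1 where bits differ):
  10000110
^ 01001110
----------
  11001000

Answer: 11001000 (200)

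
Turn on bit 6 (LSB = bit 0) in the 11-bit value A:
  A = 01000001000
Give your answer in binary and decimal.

Mask = 1 << 6 = 00001000000
Bit 6 of A is 0, so OR-ing with the mask flips it to 1.
  01000001000
| 00001000000
-------------
  01001001000

Answer: 01001001000 (584)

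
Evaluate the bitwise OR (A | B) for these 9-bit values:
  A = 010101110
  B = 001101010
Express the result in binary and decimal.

Apply | to each column (1 where either bit is 1):
  010101110
| 001101010
-----------
  011101110

Answer: 011101110 (238)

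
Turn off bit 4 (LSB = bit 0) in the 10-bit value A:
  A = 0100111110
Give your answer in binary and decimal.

Mask = ~(1 << 4) = 1111101111
Bit 4 of A is 1, so AND-ing with the mask clears it to 0.
  0100111110
& 1111101111
------------
  0100101110

Answer: 0100101110 (302)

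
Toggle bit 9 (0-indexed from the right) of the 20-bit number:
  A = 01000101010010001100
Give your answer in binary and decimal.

Mask = 1 << 9 = 00000000001000000000
Bit 9 of A is 0; XOR with the mask flips it to 1.
  01000101010010001100
^ 00000000001000000000
----------------------
  01000101011010001100

Answer: 01000101011010001100 (284300)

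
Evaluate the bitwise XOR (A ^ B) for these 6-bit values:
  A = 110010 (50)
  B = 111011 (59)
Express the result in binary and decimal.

Apply ^ to each column (1 where bits differ):
  110010
^ 111011
--------
  001001

Answer: 001001 (9)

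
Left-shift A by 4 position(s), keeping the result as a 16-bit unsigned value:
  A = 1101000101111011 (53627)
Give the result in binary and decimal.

Shift left by 4: drop the top 4 bit(s), append 4 zero(s) on the right.
  1101000101111011  ->  discard [1101], keep [000101111011], append 0000
= 0001011110110000

Answer: 0001011110110000 (6064)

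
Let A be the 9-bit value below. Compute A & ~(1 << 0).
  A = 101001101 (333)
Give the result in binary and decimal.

Mask = ~(1 << 0) = 111111110
Bit 0 of A is 1, so AND-ing with the mask clears it to 0.
  101001101
& 111111110
-----------
  101001100

Answer: 101001100 (332)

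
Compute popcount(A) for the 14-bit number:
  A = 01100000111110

01100000111110
1-bits at positions (from bit 0 = LSB): 1, 2, 3, 4, 5, 11, 12
Count = 7

Answer: 7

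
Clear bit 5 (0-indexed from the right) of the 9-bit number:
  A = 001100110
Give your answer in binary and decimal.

Mask = ~(1 << 5) = 111011111
Bit 5 of A is 1, so AND-ing with the mask clears it to 0.
  001100110
& 111011111
-----------
  001000110

Answer: 001000110 (70)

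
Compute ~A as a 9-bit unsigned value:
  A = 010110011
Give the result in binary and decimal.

Flip each bit (0->1, 1->0):
  010110011
  101001100

Answer: 101001100 (332)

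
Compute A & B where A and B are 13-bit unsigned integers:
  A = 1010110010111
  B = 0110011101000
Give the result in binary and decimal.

Apply & to each column (1 only where both bits are 1):
  1010110010111
& 0110011101000
---------------
  0010010000000

Answer: 0010010000000 (1152)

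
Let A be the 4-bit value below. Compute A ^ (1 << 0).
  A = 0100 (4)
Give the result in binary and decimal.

Mask = 1 << 0 = 0001
Bit 0 of A is 0; XOR with the mask flips it to 1.
  0100
^ 0001
------
  0101

Answer: 0101 (5)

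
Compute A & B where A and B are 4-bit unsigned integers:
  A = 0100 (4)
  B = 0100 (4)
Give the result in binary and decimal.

Apply & to each column (1 only where both bits are 1):
  0100
& 0100
------
  0100

Answer: 0100 (4)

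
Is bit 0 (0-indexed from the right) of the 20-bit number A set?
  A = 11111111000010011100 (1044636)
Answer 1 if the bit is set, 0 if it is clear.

Bit 0 is the 1st from the right.
  11111111000010011100
                     ^
That bit is 0.

Answer: 0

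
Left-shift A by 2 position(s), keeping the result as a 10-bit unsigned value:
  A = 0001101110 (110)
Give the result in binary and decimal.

Shift left by 2: drop the top 2 bit(s), append 2 zero(s) on the right.
  0001101110  ->  discard [00], keep [01101110], append 00
= 0110111000

Answer: 0110111000 (440)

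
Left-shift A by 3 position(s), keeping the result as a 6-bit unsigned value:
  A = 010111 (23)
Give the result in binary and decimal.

Shift left by 3: drop the top 3 bit(s), append 3 zero(s) on the right.
  010111  ->  discard [010], keep [111], append 000
= 111000

Answer: 111000 (56)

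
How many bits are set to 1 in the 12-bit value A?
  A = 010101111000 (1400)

010101111000
1-bits at positions (from bit 0 = LSB): 3, 4, 5, 6, 8, 10
Count = 6

Answer: 6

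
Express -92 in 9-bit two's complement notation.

1. Binary of +92:  001011100
2. Invert bits:     110100011
3. Add 1:           110100100

Answer: 110100100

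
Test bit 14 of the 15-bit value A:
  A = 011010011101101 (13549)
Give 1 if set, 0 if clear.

Bit 14 is the 15th from the right.
  011010011101101
  ^
That bit is 0.

Answer: 0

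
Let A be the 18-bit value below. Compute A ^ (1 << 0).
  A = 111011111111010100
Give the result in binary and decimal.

Mask = 1 << 0 = 000000000000000001
Bit 0 of A is 0; XOR with the mask flips it to 1.
  111011111111010100
^ 000000000000000001
--------------------
  111011111111010101

Answer: 111011111111010101 (245717)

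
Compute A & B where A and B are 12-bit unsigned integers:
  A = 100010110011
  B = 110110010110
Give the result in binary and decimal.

Apply & to each column (1 only where both bits are 1):
  100010110011
& 110110010110
--------------
  100010010010

Answer: 100010010010 (2194)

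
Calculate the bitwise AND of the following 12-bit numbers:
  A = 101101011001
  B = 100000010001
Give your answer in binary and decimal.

Apply & to each column (1 only where both bits are 1):
  101101011001
& 100000010001
--------------
  100000010001

Answer: 100000010001 (2065)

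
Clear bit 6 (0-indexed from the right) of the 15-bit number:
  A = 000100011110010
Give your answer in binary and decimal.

Mask = ~(1 << 6) = 111111110111111
Bit 6 of A is 1, so AND-ing with the mask clears it to 0.
  000100011110010
& 111111110111111
-----------------
  000100010110010

Answer: 000100010110010 (2226)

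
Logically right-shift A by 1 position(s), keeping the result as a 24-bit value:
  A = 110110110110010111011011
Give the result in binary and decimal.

Logical shift right by 1: drop the bottom 1 bit(s), prepend 1 zero(s) on the left.
  110110110110010111011011  ->  keep [11011011011001011101101], discard [1], prepend 0
= 011011011011001011101101

Answer: 011011011011001011101101 (7189229)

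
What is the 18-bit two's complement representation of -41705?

1. Binary of +41705:  001010001011101001
2. Invert bits:     110101110100010110
3. Add 1:           110101110100010111

Answer: 110101110100010111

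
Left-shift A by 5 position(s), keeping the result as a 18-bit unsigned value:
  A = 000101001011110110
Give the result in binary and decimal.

Shift left by 5: drop the top 5 bit(s), append 5 zero(s) on the right.
  000101001011110110  ->  discard [00010], keep [1001011110110], append 00000
= 100101111011000000

Answer: 100101111011000000 (155328)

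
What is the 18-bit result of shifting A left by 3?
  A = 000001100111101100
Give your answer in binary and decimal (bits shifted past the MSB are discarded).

Shift left by 3: drop the top 3 bit(s), append 3 zero(s) on the right.
  000001100111101100  ->  discard [000], keep [001100111101100], append 000
= 001100111101100000

Answer: 001100111101100000 (53088)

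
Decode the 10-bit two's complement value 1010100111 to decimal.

MSB is 1, so the value is negative. Find the magnitude:
1. Invert bits:  0101011000
2. Add 1:        0101011001  = 345
3. Apply sign:   -345

Answer: -345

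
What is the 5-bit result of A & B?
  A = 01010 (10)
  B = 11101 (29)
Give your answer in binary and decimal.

Apply & to each column (1 only where both bits are 1):
  01010
& 11101
-------
  01000

Answer: 01000 (8)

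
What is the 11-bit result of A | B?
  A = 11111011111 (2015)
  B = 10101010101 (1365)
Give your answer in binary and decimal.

Apply | to each column (1 where either bit is 1):
  11111011111
| 10101010101
-------------
  11111011111

Answer: 11111011111 (2015)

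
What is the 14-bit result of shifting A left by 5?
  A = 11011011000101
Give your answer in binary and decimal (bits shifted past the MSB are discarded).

Shift left by 5: drop the top 5 bit(s), append 5 zero(s) on the right.
  11011011000101  ->  discard [11011], keep [011000101], append 00000
= 01100010100000

Answer: 01100010100000 (6304)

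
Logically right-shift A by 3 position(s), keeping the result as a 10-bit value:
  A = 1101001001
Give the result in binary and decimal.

Logical shift right by 3: drop the bottom 3 bit(s), prepend 3 zero(s) on the left.
  1101001001  ->  keep [1101001], discard [001], prepend 000
= 0001101001

Answer: 0001101001 (105)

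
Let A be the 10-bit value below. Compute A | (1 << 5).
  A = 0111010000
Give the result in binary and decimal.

Mask = 1 << 5 = 0000100000
Bit 5 of A is 0, so OR-ing with the mask flips it to 1.
  0111010000
| 0000100000
------------
  0111110000

Answer: 0111110000 (496)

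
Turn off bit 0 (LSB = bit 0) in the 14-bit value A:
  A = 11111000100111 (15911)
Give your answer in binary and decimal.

Mask = ~(1 << 0) = 11111111111110
Bit 0 of A is 1, so AND-ing with the mask clears it to 0.
  11111000100111
& 11111111111110
----------------
  11111000100110

Answer: 11111000100110 (15910)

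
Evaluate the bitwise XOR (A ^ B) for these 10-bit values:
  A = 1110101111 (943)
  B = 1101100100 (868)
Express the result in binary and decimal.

Apply ^ to each column (1 where bits differ):
  1110101111
^ 1101100100
------------
  0011001011

Answer: 0011001011 (203)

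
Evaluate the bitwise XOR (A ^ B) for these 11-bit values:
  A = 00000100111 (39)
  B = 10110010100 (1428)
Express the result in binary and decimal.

Apply ^ to each column (1 where bits differ):
  00000100111
^ 10110010100
-------------
  10110110011

Answer: 10110110011 (1459)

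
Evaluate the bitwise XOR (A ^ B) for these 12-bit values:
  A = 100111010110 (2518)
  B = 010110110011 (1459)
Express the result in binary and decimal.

Apply ^ to each column (1 where bits differ):
  100111010110
^ 010110110011
--------------
  110001100101

Answer: 110001100101 (3173)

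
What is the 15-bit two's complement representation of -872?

1. Binary of +872:  000001101101000
2. Invert bits:     111110010010111
3. Add 1:           111110010011000

Answer: 111110010011000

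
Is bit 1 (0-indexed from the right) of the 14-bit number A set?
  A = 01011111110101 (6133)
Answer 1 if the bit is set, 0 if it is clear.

Bit 1 is the 2nd from the right.
  01011111110101
              ^
That bit is 0.

Answer: 0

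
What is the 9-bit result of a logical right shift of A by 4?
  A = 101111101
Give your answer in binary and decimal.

Logical shift right by 4: drop the bottom 4 bit(s), prepend 4 zero(s) on the left.
  101111101  ->  keep [10111], discard [1101], prepend 0000
= 000010111

Answer: 000010111 (23)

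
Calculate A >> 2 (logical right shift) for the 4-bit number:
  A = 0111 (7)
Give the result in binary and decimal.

Logical shift right by 2: drop the bottom 2 bit(s), prepend 2 zero(s) on the left.
  0111  ->  keep [01], discard [11], prepend 00
= 0001

Answer: 0001 (1)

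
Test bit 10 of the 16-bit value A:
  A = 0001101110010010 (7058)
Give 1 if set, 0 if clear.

Bit 10 is the 11th from the right.
  0001101110010010
       ^
That bit is 0.

Answer: 0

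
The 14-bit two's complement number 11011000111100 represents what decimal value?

MSB is 1, so the value is negative. Find the magnitude:
1. Invert bits:  00100111000011
2. Add 1:        00100111000100  = 2500
3. Apply sign:   -2500

Answer: -2500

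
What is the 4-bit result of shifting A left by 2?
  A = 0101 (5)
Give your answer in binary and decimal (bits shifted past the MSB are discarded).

Shift left by 2: drop the top 2 bit(s), append 2 zero(s) on the right.
  0101  ->  discard [01], keep [01], append 00
= 0100

Answer: 0100 (4)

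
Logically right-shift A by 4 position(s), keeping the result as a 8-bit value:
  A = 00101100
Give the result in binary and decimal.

Logical shift right by 4: drop the bottom 4 bit(s), prepend 4 zero(s) on the left.
  00101100  ->  keep [0010], discard [1100], prepend 0000
= 00000010

Answer: 00000010 (2)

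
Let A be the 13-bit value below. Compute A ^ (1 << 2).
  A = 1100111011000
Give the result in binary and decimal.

Mask = 1 << 2 = 0000000000100
Bit 2 of A is 0; XOR with the mask flips it to 1.
  1100111011000
^ 0000000000100
---------------
  1100111011100

Answer: 1100111011100 (6620)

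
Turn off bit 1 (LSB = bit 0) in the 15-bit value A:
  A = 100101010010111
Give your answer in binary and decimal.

Mask = ~(1 << 1) = 111111111111101
Bit 1 of A is 1, so AND-ing with the mask clears it to 0.
  100101010010111
& 111111111111101
-----------------
  100101010010101

Answer: 100101010010101 (19093)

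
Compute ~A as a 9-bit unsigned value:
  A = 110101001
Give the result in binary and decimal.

Flip each bit (0->1, 1->0):
  110101001
  001010110

Answer: 001010110 (86)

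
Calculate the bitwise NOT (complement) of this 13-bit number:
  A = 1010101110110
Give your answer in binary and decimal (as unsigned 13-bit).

Flip each bit (0->1, 1->0):
  1010101110110
  0101010001001

Answer: 0101010001001 (2697)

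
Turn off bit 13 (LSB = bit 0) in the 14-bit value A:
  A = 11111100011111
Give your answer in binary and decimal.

Mask = ~(1 << 13) = 01111111111111
Bit 13 of A is 1, so AND-ing with the mask clears it to 0.
  11111100011111
& 01111111111111
----------------
  01111100011111

Answer: 01111100011111 (7967)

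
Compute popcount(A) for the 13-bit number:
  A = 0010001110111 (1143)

0010001110111
1-bits at positions (from bit 0 = LSB): 0, 1, 2, 4, 5, 6, 10
Count = 7

Answer: 7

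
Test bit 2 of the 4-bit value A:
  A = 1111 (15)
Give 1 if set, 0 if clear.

Bit 2 is the 3rd from the right.
  1111
   ^
That bit is 1.

Answer: 1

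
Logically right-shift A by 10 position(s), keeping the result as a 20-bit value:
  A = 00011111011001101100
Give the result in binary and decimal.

Logical shift right by 10: drop the bottom 10 bit(s), prepend 10 zero(s) on the left.
  00011111011001101100  ->  keep [0001111101], discard [1001101100], prepend 0000000000
= 00000000000001111101

Answer: 00000000000001111101 (125)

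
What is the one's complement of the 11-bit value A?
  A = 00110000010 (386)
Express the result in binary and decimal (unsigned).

Flip each bit (0->1, 1->0):
  00110000010
  11001111101

Answer: 11001111101 (1661)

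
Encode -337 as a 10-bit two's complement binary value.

1. Binary of +337:  0101010001
2. Invert bits:     1010101110
3. Add 1:           1010101111

Answer: 1010101111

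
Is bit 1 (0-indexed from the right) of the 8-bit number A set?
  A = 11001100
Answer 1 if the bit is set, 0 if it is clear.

Bit 1 is the 2nd from the right.
  11001100
        ^
That bit is 0.

Answer: 0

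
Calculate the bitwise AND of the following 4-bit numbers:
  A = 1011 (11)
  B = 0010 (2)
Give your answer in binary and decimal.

Apply & to each column (1 only where both bits are 1):
  1011
& 0010
------
  0010

Answer: 0010 (2)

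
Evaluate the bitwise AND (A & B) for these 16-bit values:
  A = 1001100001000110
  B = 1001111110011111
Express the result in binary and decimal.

Apply & to each column (1 only where both bits are 1):
  1001100001000110
& 1001111110011111
------------------
  1001100000000110

Answer: 1001100000000110 (38918)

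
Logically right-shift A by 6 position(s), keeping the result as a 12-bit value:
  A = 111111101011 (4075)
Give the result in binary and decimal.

Logical shift right by 6: drop the bottom 6 bit(s), prepend 6 zero(s) on the left.
  111111101011  ->  keep [111111], discard [101011], prepend 000000
= 000000111111

Answer: 000000111111 (63)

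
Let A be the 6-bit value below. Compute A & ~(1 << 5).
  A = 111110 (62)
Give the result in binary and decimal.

Mask = ~(1 << 5) = 011111
Bit 5 of A is 1, so AND-ing with the mask clears it to 0.
  111110
& 011111
--------
  011110

Answer: 011110 (30)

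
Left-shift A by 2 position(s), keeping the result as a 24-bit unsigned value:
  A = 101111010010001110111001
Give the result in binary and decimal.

Shift left by 2: drop the top 2 bit(s), append 2 zero(s) on the right.
  101111010010001110111001  ->  discard [10], keep [1111010010001110111001], append 00
= 111101001000111011100100

Answer: 111101001000111011100100 (16027364)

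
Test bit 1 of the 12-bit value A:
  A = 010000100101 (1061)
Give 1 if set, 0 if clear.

Bit 1 is the 2nd from the right.
  010000100101
            ^
That bit is 0.

Answer: 0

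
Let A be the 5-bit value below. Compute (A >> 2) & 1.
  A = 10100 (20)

Bit 2 is the 3rd from the right.
  10100
    ^
That bit is 1.

Answer: 1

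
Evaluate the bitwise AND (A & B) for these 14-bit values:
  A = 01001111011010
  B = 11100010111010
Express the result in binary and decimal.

Apply & to each column (1 only where both bits are 1):
  01001111011010
& 11100010111010
----------------
  01000010011010

Answer: 01000010011010 (4250)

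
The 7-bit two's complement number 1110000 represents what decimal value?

MSB is 1, so the value is negative. Find the magnitude:
1. Invert bits:  0001111
2. Add 1:        0010000  = 16
3. Apply sign:   -16

Answer: -16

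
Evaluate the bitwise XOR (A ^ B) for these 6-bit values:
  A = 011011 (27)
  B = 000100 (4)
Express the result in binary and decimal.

Apply ^ to each column (1 where bits differ):
  011011
^ 000100
--------
  011111

Answer: 011111 (31)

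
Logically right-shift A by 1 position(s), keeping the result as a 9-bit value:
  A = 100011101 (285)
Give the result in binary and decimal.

Logical shift right by 1: drop the bottom 1 bit(s), prepend 1 zero(s) on the left.
  100011101  ->  keep [10001110], discard [1], prepend 0
= 010001110

Answer: 010001110 (142)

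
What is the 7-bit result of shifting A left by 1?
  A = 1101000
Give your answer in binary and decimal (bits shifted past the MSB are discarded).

Shift left by 1: drop the top 1 bit(s), append 1 zero(s) on the right.
  1101000  ->  discard [1], keep [101000], append 0
= 1010000

Answer: 1010000 (80)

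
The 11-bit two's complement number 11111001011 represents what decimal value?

MSB is 1, so the value is negative. Find the magnitude:
1. Invert bits:  00000110100
2. Add 1:        00000110101  = 53
3. Apply sign:   -53

Answer: -53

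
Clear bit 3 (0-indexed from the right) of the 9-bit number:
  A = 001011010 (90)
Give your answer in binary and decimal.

Mask = ~(1 << 3) = 111110111
Bit 3 of A is 1, so AND-ing with the mask clears it to 0.
  001011010
& 111110111
-----------
  001010010

Answer: 001010010 (82)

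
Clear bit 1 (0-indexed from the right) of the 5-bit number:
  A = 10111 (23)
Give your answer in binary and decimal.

Mask = ~(1 << 1) = 11101
Bit 1 of A is 1, so AND-ing with the mask clears it to 0.
  10111
& 11101
-------
  10101

Answer: 10101 (21)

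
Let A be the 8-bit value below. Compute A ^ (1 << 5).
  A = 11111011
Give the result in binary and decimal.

Mask = 1 << 5 = 00100000
Bit 5 of A is 1; XOR with the mask flips it to 0.
  11111011
^ 00100000
----------
  11011011

Answer: 11011011 (219)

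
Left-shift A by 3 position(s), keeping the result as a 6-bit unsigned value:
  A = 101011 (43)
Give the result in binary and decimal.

Shift left by 3: drop the top 3 bit(s), append 3 zero(s) on the right.
  101011  ->  discard [101], keep [011], append 000
= 011000

Answer: 011000 (24)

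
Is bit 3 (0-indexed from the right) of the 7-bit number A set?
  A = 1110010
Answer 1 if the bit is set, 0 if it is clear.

Bit 3 is the 4th from the right.
  1110010
     ^
That bit is 0.

Answer: 0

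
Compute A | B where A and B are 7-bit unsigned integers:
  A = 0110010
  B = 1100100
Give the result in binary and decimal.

Apply | to each column (1 where either bit is 1):
  0110010
| 1100100
---------
  1110110

Answer: 1110110 (118)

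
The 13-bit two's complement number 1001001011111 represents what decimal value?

MSB is 1, so the value is negative. Find the magnitude:
1. Invert bits:  0110110100000
2. Add 1:        0110110100001  = 3489
3. Apply sign:   -3489

Answer: -3489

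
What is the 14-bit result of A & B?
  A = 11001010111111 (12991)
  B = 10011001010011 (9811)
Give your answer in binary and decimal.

Apply & to each column (1 only where both bits are 1):
  11001010111111
& 10011001010011
----------------
  10001000010011

Answer: 10001000010011 (8723)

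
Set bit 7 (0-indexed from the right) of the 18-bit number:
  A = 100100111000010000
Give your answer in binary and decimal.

Mask = 1 << 7 = 000000000010000000
Bit 7 of A is 0, so OR-ing with the mask flips it to 1.
  100100111000010000
| 000000000010000000
--------------------
  100100111010010000

Answer: 100100111010010000 (151184)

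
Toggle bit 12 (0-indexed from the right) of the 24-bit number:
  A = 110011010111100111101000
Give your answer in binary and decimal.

Mask = 1 << 12 = 000000000001000000000000
Bit 12 of A is 1; XOR with the mask flips it to 0.
  110011010111100111101000
^ 000000000001000000000000
--------------------------
  110011010110100111101000

Answer: 110011010110100111101000 (13461992)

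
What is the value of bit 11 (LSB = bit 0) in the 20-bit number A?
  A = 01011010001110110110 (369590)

Bit 11 is the 12th from the right.
  01011010001110110110
          ^
That bit is 0.

Answer: 0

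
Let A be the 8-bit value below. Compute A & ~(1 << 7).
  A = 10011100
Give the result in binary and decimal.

Mask = ~(1 << 7) = 01111111
Bit 7 of A is 1, so AND-ing with the mask clears it to 0.
  10011100
& 01111111
----------
  00011100

Answer: 00011100 (28)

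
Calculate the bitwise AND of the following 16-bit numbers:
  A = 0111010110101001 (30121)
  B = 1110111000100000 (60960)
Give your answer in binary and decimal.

Apply & to each column (1 only where both bits are 1):
  0111010110101001
& 1110111000100000
------------------
  0110010000100000

Answer: 0110010000100000 (25632)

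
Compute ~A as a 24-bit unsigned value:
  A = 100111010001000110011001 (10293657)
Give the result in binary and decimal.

Flip each bit (0->1, 1->0):
  100111010001000110011001
  011000101110111001100110

Answer: 011000101110111001100110 (6483558)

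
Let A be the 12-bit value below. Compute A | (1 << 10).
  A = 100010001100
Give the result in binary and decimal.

Mask = 1 << 10 = 010000000000
Bit 10 of A is 0, so OR-ing with the mask flips it to 1.
  100010001100
| 010000000000
--------------
  110010001100

Answer: 110010001100 (3212)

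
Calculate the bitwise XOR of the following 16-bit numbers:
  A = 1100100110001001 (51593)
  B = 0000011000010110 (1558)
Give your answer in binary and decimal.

Apply ^ to each column (1 where bits differ):
  1100100110001001
^ 0000011000010110
------------------
  1100111110011111

Answer: 1100111110011111 (53151)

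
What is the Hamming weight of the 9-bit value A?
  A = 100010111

100010111
1-bits at positions (from bit 0 = LSB): 0, 1, 2, 4, 8
Count = 5

Answer: 5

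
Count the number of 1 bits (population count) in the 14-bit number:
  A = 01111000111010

01111000111010
1-bits at positions (from bit 0 = LSB): 1, 3, 4, 5, 9, 10, 11, 12
Count = 8

Answer: 8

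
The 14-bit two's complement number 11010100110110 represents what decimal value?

MSB is 1, so the value is negative. Find the magnitude:
1. Invert bits:  00101011001001
2. Add 1:        00101011001010  = 2762
3. Apply sign:   -2762

Answer: -2762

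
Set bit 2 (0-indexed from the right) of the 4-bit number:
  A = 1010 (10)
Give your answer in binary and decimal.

Mask = 1 << 2 = 0100
Bit 2 of A is 0, so OR-ing with the mask flips it to 1.
  1010
| 0100
------
  1110

Answer: 1110 (14)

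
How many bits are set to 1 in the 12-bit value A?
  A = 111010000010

111010000010
1-bits at positions (from bit 0 = LSB): 1, 7, 9, 10, 11
Count = 5

Answer: 5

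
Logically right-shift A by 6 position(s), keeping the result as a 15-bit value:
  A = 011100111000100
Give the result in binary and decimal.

Logical shift right by 6: drop the bottom 6 bit(s), prepend 6 zero(s) on the left.
  011100111000100  ->  keep [011100111], discard [000100], prepend 000000
= 000000011100111

Answer: 000000011100111 (231)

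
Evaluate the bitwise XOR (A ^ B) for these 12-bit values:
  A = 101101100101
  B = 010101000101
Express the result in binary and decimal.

Apply ^ to each column (1 where bits differ):
  101101100101
^ 010101000101
--------------
  111000100000

Answer: 111000100000 (3616)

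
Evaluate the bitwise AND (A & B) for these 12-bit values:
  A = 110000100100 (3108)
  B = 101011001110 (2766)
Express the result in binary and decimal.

Apply & to each column (1 only where both bits are 1):
  110000100100
& 101011001110
--------------
  100000000100

Answer: 100000000100 (2052)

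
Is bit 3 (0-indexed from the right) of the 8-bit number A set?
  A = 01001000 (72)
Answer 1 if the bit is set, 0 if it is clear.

Bit 3 is the 4th from the right.
  01001000
      ^
That bit is 1.

Answer: 1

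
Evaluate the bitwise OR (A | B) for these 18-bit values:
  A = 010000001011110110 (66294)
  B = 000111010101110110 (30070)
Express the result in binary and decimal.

Apply | to each column (1 where either bit is 1):
  010000001011110110
| 000111010101110110
--------------------
  010111011111110110

Answer: 010111011111110110 (96246)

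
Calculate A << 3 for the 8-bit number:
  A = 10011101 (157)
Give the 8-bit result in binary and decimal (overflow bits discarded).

Shift left by 3: drop the top 3 bit(s), append 3 zero(s) on the right.
  10011101  ->  discard [100], keep [11101], append 000
= 11101000

Answer: 11101000 (232)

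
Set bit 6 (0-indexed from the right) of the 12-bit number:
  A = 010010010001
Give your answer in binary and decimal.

Mask = 1 << 6 = 000001000000
Bit 6 of A is 0, so OR-ing with the mask flips it to 1.
  010010010001
| 000001000000
--------------
  010011010001

Answer: 010011010001 (1233)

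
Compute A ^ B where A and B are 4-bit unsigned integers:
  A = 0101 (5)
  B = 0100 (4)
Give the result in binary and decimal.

Apply ^ to each column (1 where bits differ):
  0101
^ 0100
------
  0001

Answer: 0001 (1)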